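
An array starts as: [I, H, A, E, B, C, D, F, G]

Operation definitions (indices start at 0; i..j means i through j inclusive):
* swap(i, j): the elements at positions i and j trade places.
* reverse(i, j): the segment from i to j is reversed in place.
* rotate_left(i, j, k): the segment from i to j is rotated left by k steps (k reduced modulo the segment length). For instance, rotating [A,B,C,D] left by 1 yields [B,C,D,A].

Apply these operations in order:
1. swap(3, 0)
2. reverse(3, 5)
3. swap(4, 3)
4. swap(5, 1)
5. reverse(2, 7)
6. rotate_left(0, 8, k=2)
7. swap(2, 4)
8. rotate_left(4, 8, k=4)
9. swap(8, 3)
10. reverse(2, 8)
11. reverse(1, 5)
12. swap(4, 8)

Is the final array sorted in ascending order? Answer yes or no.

After 1 (swap(3, 0)): [E, H, A, I, B, C, D, F, G]
After 2 (reverse(3, 5)): [E, H, A, C, B, I, D, F, G]
After 3 (swap(4, 3)): [E, H, A, B, C, I, D, F, G]
After 4 (swap(5, 1)): [E, I, A, B, C, H, D, F, G]
After 5 (reverse(2, 7)): [E, I, F, D, H, C, B, A, G]
After 6 (rotate_left(0, 8, k=2)): [F, D, H, C, B, A, G, E, I]
After 7 (swap(2, 4)): [F, D, B, C, H, A, G, E, I]
After 8 (rotate_left(4, 8, k=4)): [F, D, B, C, I, H, A, G, E]
After 9 (swap(8, 3)): [F, D, B, E, I, H, A, G, C]
After 10 (reverse(2, 8)): [F, D, C, G, A, H, I, E, B]
After 11 (reverse(1, 5)): [F, H, A, G, C, D, I, E, B]
After 12 (swap(4, 8)): [F, H, A, G, B, D, I, E, C]

Answer: no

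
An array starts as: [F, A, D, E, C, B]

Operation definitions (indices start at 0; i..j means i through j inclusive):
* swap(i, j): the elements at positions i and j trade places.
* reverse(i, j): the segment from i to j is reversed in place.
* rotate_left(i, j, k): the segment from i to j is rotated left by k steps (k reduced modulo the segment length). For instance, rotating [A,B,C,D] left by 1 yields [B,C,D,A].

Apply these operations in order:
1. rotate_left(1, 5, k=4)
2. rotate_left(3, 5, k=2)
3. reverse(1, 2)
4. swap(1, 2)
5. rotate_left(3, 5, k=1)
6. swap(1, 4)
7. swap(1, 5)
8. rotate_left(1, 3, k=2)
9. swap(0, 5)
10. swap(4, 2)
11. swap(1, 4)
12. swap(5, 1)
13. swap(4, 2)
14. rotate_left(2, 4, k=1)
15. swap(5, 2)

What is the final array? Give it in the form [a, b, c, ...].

After 1 (rotate_left(1, 5, k=4)): [F, B, A, D, E, C]
After 2 (rotate_left(3, 5, k=2)): [F, B, A, C, D, E]
After 3 (reverse(1, 2)): [F, A, B, C, D, E]
After 4 (swap(1, 2)): [F, B, A, C, D, E]
After 5 (rotate_left(3, 5, k=1)): [F, B, A, D, E, C]
After 6 (swap(1, 4)): [F, E, A, D, B, C]
After 7 (swap(1, 5)): [F, C, A, D, B, E]
After 8 (rotate_left(1, 3, k=2)): [F, D, C, A, B, E]
After 9 (swap(0, 5)): [E, D, C, A, B, F]
After 10 (swap(4, 2)): [E, D, B, A, C, F]
After 11 (swap(1, 4)): [E, C, B, A, D, F]
After 12 (swap(5, 1)): [E, F, B, A, D, C]
After 13 (swap(4, 2)): [E, F, D, A, B, C]
After 14 (rotate_left(2, 4, k=1)): [E, F, A, B, D, C]
After 15 (swap(5, 2)): [E, F, C, B, D, A]

Answer: [E, F, C, B, D, A]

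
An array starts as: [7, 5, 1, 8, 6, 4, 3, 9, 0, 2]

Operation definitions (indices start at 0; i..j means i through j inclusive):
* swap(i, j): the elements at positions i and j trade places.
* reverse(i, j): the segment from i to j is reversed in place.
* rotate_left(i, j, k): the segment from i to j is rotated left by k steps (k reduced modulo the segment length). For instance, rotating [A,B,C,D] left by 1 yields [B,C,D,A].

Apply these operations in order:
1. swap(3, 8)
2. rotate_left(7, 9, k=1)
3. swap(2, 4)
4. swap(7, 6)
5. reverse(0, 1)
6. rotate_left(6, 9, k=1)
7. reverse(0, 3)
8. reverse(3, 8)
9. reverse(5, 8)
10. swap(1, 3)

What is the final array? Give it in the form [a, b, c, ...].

After 1 (swap(3, 8)): [7, 5, 1, 0, 6, 4, 3, 9, 8, 2]
After 2 (rotate_left(7, 9, k=1)): [7, 5, 1, 0, 6, 4, 3, 8, 2, 9]
After 3 (swap(2, 4)): [7, 5, 6, 0, 1, 4, 3, 8, 2, 9]
After 4 (swap(7, 6)): [7, 5, 6, 0, 1, 4, 8, 3, 2, 9]
After 5 (reverse(0, 1)): [5, 7, 6, 0, 1, 4, 8, 3, 2, 9]
After 6 (rotate_left(6, 9, k=1)): [5, 7, 6, 0, 1, 4, 3, 2, 9, 8]
After 7 (reverse(0, 3)): [0, 6, 7, 5, 1, 4, 3, 2, 9, 8]
After 8 (reverse(3, 8)): [0, 6, 7, 9, 2, 3, 4, 1, 5, 8]
After 9 (reverse(5, 8)): [0, 6, 7, 9, 2, 5, 1, 4, 3, 8]
After 10 (swap(1, 3)): [0, 9, 7, 6, 2, 5, 1, 4, 3, 8]

Answer: [0, 9, 7, 6, 2, 5, 1, 4, 3, 8]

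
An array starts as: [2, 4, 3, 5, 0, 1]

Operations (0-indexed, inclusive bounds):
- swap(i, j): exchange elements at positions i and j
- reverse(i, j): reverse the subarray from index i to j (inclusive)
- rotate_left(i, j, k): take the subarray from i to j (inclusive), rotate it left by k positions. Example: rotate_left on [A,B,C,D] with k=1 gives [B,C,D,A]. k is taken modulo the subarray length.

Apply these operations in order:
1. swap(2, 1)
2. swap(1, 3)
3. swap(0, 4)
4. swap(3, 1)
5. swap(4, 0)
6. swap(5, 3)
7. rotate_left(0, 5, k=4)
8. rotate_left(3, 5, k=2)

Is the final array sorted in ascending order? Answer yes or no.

After 1 (swap(2, 1)): [2, 3, 4, 5, 0, 1]
After 2 (swap(1, 3)): [2, 5, 4, 3, 0, 1]
After 3 (swap(0, 4)): [0, 5, 4, 3, 2, 1]
After 4 (swap(3, 1)): [0, 3, 4, 5, 2, 1]
After 5 (swap(4, 0)): [2, 3, 4, 5, 0, 1]
After 6 (swap(5, 3)): [2, 3, 4, 1, 0, 5]
After 7 (rotate_left(0, 5, k=4)): [0, 5, 2, 3, 4, 1]
After 8 (rotate_left(3, 5, k=2)): [0, 5, 2, 1, 3, 4]

Answer: no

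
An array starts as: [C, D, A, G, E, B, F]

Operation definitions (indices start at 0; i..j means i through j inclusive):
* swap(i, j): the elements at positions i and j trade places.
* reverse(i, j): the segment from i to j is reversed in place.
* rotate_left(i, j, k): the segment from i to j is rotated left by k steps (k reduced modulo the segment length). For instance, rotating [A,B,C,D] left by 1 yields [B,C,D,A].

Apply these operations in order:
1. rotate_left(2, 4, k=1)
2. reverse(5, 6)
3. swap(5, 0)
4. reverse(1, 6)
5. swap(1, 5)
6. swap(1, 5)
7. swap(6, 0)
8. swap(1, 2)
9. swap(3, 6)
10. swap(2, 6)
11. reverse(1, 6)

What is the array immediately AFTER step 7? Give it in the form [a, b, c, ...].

After 1 (rotate_left(2, 4, k=1)): [C, D, G, E, A, B, F]
After 2 (reverse(5, 6)): [C, D, G, E, A, F, B]
After 3 (swap(5, 0)): [F, D, G, E, A, C, B]
After 4 (reverse(1, 6)): [F, B, C, A, E, G, D]
After 5 (swap(1, 5)): [F, G, C, A, E, B, D]
After 6 (swap(1, 5)): [F, B, C, A, E, G, D]
After 7 (swap(6, 0)): [D, B, C, A, E, G, F]

Answer: [D, B, C, A, E, G, F]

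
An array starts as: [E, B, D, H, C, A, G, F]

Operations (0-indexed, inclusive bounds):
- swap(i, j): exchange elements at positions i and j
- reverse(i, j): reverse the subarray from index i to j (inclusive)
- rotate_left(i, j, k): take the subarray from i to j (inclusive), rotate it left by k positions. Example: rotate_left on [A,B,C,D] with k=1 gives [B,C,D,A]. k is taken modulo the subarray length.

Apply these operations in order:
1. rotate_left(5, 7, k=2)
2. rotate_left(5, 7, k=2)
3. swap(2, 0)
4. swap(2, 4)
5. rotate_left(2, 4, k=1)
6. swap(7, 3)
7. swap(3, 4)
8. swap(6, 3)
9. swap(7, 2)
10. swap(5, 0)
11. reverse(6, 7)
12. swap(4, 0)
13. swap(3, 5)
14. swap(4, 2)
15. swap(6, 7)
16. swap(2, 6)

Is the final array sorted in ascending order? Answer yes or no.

Answer: yes

Derivation:
After 1 (rotate_left(5, 7, k=2)): [E, B, D, H, C, F, A, G]
After 2 (rotate_left(5, 7, k=2)): [E, B, D, H, C, G, F, A]
After 3 (swap(2, 0)): [D, B, E, H, C, G, F, A]
After 4 (swap(2, 4)): [D, B, C, H, E, G, F, A]
After 5 (rotate_left(2, 4, k=1)): [D, B, H, E, C, G, F, A]
After 6 (swap(7, 3)): [D, B, H, A, C, G, F, E]
After 7 (swap(3, 4)): [D, B, H, C, A, G, F, E]
After 8 (swap(6, 3)): [D, B, H, F, A, G, C, E]
After 9 (swap(7, 2)): [D, B, E, F, A, G, C, H]
After 10 (swap(5, 0)): [G, B, E, F, A, D, C, H]
After 11 (reverse(6, 7)): [G, B, E, F, A, D, H, C]
After 12 (swap(4, 0)): [A, B, E, F, G, D, H, C]
After 13 (swap(3, 5)): [A, B, E, D, G, F, H, C]
After 14 (swap(4, 2)): [A, B, G, D, E, F, H, C]
After 15 (swap(6, 7)): [A, B, G, D, E, F, C, H]
After 16 (swap(2, 6)): [A, B, C, D, E, F, G, H]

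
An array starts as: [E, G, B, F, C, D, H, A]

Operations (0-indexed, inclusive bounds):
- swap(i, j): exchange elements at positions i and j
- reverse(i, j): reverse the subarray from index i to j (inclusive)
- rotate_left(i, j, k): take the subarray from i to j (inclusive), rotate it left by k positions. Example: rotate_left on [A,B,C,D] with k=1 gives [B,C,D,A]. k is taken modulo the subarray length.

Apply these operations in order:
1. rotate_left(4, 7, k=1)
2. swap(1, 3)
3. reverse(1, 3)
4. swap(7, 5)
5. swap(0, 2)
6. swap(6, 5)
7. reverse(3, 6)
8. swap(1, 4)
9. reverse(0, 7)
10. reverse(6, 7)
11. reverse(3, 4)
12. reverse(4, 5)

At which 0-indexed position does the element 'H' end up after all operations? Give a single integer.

After 1 (rotate_left(4, 7, k=1)): [E, G, B, F, D, H, A, C]
After 2 (swap(1, 3)): [E, F, B, G, D, H, A, C]
After 3 (reverse(1, 3)): [E, G, B, F, D, H, A, C]
After 4 (swap(7, 5)): [E, G, B, F, D, C, A, H]
After 5 (swap(0, 2)): [B, G, E, F, D, C, A, H]
After 6 (swap(6, 5)): [B, G, E, F, D, A, C, H]
After 7 (reverse(3, 6)): [B, G, E, C, A, D, F, H]
After 8 (swap(1, 4)): [B, A, E, C, G, D, F, H]
After 9 (reverse(0, 7)): [H, F, D, G, C, E, A, B]
After 10 (reverse(6, 7)): [H, F, D, G, C, E, B, A]
After 11 (reverse(3, 4)): [H, F, D, C, G, E, B, A]
After 12 (reverse(4, 5)): [H, F, D, C, E, G, B, A]

Answer: 0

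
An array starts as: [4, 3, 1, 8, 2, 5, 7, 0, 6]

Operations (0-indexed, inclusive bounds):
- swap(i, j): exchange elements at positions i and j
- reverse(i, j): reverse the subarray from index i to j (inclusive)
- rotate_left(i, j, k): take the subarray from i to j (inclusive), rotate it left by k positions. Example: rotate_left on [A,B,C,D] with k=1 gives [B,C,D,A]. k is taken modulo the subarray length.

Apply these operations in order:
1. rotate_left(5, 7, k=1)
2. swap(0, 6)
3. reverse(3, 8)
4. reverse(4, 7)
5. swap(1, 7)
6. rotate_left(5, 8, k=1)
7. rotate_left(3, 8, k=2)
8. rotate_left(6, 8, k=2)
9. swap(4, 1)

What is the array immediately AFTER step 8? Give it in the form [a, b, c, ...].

After 1 (rotate_left(5, 7, k=1)): [4, 3, 1, 8, 2, 7, 0, 5, 6]
After 2 (swap(0, 6)): [0, 3, 1, 8, 2, 7, 4, 5, 6]
After 3 (reverse(3, 8)): [0, 3, 1, 6, 5, 4, 7, 2, 8]
After 4 (reverse(4, 7)): [0, 3, 1, 6, 2, 7, 4, 5, 8]
After 5 (swap(1, 7)): [0, 5, 1, 6, 2, 7, 4, 3, 8]
After 6 (rotate_left(5, 8, k=1)): [0, 5, 1, 6, 2, 4, 3, 8, 7]
After 7 (rotate_left(3, 8, k=2)): [0, 5, 1, 4, 3, 8, 7, 6, 2]
After 8 (rotate_left(6, 8, k=2)): [0, 5, 1, 4, 3, 8, 2, 7, 6]

Answer: [0, 5, 1, 4, 3, 8, 2, 7, 6]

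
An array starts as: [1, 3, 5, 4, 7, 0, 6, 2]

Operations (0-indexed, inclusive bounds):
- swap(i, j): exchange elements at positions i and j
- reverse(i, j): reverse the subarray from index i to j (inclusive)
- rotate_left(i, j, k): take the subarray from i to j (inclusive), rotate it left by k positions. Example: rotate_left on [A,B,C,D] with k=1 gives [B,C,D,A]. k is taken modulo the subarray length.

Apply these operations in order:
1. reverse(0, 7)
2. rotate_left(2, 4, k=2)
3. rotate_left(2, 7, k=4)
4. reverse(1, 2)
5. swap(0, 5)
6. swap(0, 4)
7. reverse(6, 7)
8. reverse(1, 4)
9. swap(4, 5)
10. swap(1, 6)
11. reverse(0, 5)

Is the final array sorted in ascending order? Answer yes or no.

After 1 (reverse(0, 7)): [2, 6, 0, 7, 4, 5, 3, 1]
After 2 (rotate_left(2, 4, k=2)): [2, 6, 4, 0, 7, 5, 3, 1]
After 3 (rotate_left(2, 7, k=4)): [2, 6, 3, 1, 4, 0, 7, 5]
After 4 (reverse(1, 2)): [2, 3, 6, 1, 4, 0, 7, 5]
After 5 (swap(0, 5)): [0, 3, 6, 1, 4, 2, 7, 5]
After 6 (swap(0, 4)): [4, 3, 6, 1, 0, 2, 7, 5]
After 7 (reverse(6, 7)): [4, 3, 6, 1, 0, 2, 5, 7]
After 8 (reverse(1, 4)): [4, 0, 1, 6, 3, 2, 5, 7]
After 9 (swap(4, 5)): [4, 0, 1, 6, 2, 3, 5, 7]
After 10 (swap(1, 6)): [4, 5, 1, 6, 2, 3, 0, 7]
After 11 (reverse(0, 5)): [3, 2, 6, 1, 5, 4, 0, 7]

Answer: no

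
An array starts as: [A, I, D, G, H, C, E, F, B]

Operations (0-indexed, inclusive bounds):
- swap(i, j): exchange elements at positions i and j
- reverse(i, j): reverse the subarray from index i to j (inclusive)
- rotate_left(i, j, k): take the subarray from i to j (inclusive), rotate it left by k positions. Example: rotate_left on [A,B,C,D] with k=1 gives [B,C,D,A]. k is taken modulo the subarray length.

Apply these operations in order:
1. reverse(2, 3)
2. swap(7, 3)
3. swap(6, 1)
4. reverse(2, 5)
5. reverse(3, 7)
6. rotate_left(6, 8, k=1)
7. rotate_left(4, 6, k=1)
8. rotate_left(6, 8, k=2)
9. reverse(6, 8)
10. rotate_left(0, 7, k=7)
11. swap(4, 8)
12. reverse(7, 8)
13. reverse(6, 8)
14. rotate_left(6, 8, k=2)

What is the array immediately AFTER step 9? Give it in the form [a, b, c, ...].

Answer: [A, E, C, D, G, H, B, I, F]

Derivation:
After 1 (reverse(2, 3)): [A, I, G, D, H, C, E, F, B]
After 2 (swap(7, 3)): [A, I, G, F, H, C, E, D, B]
After 3 (swap(6, 1)): [A, E, G, F, H, C, I, D, B]
After 4 (reverse(2, 5)): [A, E, C, H, F, G, I, D, B]
After 5 (reverse(3, 7)): [A, E, C, D, I, G, F, H, B]
After 6 (rotate_left(6, 8, k=1)): [A, E, C, D, I, G, H, B, F]
After 7 (rotate_left(4, 6, k=1)): [A, E, C, D, G, H, I, B, F]
After 8 (rotate_left(6, 8, k=2)): [A, E, C, D, G, H, F, I, B]
After 9 (reverse(6, 8)): [A, E, C, D, G, H, B, I, F]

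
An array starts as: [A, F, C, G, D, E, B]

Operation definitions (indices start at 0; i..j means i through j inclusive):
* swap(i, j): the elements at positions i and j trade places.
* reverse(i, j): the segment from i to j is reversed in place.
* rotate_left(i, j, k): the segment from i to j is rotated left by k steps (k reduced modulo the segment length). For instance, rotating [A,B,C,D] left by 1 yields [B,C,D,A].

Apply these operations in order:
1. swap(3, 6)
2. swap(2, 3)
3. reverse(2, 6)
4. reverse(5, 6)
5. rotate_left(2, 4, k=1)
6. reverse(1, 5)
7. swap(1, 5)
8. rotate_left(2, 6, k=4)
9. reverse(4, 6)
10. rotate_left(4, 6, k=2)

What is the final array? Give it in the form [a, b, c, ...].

After 1 (swap(3, 6)): [A, F, C, B, D, E, G]
After 2 (swap(2, 3)): [A, F, B, C, D, E, G]
After 3 (reverse(2, 6)): [A, F, G, E, D, C, B]
After 4 (reverse(5, 6)): [A, F, G, E, D, B, C]
After 5 (rotate_left(2, 4, k=1)): [A, F, E, D, G, B, C]
After 6 (reverse(1, 5)): [A, B, G, D, E, F, C]
After 7 (swap(1, 5)): [A, F, G, D, E, B, C]
After 8 (rotate_left(2, 6, k=4)): [A, F, C, G, D, E, B]
After 9 (reverse(4, 6)): [A, F, C, G, B, E, D]
After 10 (rotate_left(4, 6, k=2)): [A, F, C, G, D, B, E]

Answer: [A, F, C, G, D, B, E]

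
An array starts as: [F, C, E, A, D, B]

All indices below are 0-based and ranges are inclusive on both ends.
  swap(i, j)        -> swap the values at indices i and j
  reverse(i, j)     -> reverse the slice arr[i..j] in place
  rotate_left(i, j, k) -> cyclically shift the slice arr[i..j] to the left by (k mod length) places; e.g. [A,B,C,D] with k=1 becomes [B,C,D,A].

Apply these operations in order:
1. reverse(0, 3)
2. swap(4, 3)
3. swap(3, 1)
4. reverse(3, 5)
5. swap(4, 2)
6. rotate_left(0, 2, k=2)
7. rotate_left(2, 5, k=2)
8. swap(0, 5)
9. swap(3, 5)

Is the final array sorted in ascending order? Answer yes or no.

Answer: no

Derivation:
After 1 (reverse(0, 3)): [A, E, C, F, D, B]
After 2 (swap(4, 3)): [A, E, C, D, F, B]
After 3 (swap(3, 1)): [A, D, C, E, F, B]
After 4 (reverse(3, 5)): [A, D, C, B, F, E]
After 5 (swap(4, 2)): [A, D, F, B, C, E]
After 6 (rotate_left(0, 2, k=2)): [F, A, D, B, C, E]
After 7 (rotate_left(2, 5, k=2)): [F, A, C, E, D, B]
After 8 (swap(0, 5)): [B, A, C, E, D, F]
After 9 (swap(3, 5)): [B, A, C, F, D, E]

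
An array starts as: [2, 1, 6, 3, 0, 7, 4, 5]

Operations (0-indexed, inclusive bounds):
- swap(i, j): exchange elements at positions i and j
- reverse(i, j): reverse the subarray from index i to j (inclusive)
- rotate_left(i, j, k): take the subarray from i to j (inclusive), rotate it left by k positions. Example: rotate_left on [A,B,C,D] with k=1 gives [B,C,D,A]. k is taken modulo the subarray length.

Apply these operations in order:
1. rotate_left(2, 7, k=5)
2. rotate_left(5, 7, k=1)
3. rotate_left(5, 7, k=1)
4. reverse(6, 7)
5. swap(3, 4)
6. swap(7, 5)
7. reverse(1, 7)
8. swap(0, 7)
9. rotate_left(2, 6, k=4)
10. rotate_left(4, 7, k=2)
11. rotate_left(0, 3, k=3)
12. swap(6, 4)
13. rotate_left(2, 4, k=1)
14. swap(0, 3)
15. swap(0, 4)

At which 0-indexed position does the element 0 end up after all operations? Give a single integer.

After 1 (rotate_left(2, 7, k=5)): [2, 1, 5, 6, 3, 0, 7, 4]
After 2 (rotate_left(5, 7, k=1)): [2, 1, 5, 6, 3, 7, 4, 0]
After 3 (rotate_left(5, 7, k=1)): [2, 1, 5, 6, 3, 4, 0, 7]
After 4 (reverse(6, 7)): [2, 1, 5, 6, 3, 4, 7, 0]
After 5 (swap(3, 4)): [2, 1, 5, 3, 6, 4, 7, 0]
After 6 (swap(7, 5)): [2, 1, 5, 3, 6, 0, 7, 4]
After 7 (reverse(1, 7)): [2, 4, 7, 0, 6, 3, 5, 1]
After 8 (swap(0, 7)): [1, 4, 7, 0, 6, 3, 5, 2]
After 9 (rotate_left(2, 6, k=4)): [1, 4, 5, 7, 0, 6, 3, 2]
After 10 (rotate_left(4, 7, k=2)): [1, 4, 5, 7, 3, 2, 0, 6]
After 11 (rotate_left(0, 3, k=3)): [7, 1, 4, 5, 3, 2, 0, 6]
After 12 (swap(6, 4)): [7, 1, 4, 5, 0, 2, 3, 6]
After 13 (rotate_left(2, 4, k=1)): [7, 1, 5, 0, 4, 2, 3, 6]
After 14 (swap(0, 3)): [0, 1, 5, 7, 4, 2, 3, 6]
After 15 (swap(0, 4)): [4, 1, 5, 7, 0, 2, 3, 6]

Answer: 4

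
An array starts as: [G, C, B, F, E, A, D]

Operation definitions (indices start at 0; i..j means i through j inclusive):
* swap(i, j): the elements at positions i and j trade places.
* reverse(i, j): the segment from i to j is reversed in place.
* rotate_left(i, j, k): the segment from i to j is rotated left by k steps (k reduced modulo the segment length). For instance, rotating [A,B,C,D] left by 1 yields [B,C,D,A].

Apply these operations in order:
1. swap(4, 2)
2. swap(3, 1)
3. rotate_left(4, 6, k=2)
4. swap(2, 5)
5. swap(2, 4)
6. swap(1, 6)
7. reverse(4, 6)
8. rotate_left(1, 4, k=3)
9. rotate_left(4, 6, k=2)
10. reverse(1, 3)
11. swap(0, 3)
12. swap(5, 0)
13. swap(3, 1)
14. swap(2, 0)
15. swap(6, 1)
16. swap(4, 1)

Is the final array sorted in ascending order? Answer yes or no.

Answer: yes

Derivation:
After 1 (swap(4, 2)): [G, C, E, F, B, A, D]
After 2 (swap(3, 1)): [G, F, E, C, B, A, D]
After 3 (rotate_left(4, 6, k=2)): [G, F, E, C, D, B, A]
After 4 (swap(2, 5)): [G, F, B, C, D, E, A]
After 5 (swap(2, 4)): [G, F, D, C, B, E, A]
After 6 (swap(1, 6)): [G, A, D, C, B, E, F]
After 7 (reverse(4, 6)): [G, A, D, C, F, E, B]
After 8 (rotate_left(1, 4, k=3)): [G, F, A, D, C, E, B]
After 9 (rotate_left(4, 6, k=2)): [G, F, A, D, B, C, E]
After 10 (reverse(1, 3)): [G, D, A, F, B, C, E]
After 11 (swap(0, 3)): [F, D, A, G, B, C, E]
After 12 (swap(5, 0)): [C, D, A, G, B, F, E]
After 13 (swap(3, 1)): [C, G, A, D, B, F, E]
After 14 (swap(2, 0)): [A, G, C, D, B, F, E]
After 15 (swap(6, 1)): [A, E, C, D, B, F, G]
After 16 (swap(4, 1)): [A, B, C, D, E, F, G]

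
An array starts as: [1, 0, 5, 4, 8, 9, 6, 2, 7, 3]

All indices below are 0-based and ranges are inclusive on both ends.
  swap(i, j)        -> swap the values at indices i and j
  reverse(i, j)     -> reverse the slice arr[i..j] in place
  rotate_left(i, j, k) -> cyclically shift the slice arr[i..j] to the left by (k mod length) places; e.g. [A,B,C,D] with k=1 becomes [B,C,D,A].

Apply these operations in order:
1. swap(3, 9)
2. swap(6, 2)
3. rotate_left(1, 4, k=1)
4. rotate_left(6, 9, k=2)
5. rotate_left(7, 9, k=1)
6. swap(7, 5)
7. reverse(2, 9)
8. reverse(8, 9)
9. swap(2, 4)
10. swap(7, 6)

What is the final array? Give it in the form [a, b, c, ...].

Answer: [1, 6, 9, 2, 4, 7, 0, 5, 3, 8]

Derivation:
After 1 (swap(3, 9)): [1, 0, 5, 3, 8, 9, 6, 2, 7, 4]
After 2 (swap(6, 2)): [1, 0, 6, 3, 8, 9, 5, 2, 7, 4]
After 3 (rotate_left(1, 4, k=1)): [1, 6, 3, 8, 0, 9, 5, 2, 7, 4]
After 4 (rotate_left(6, 9, k=2)): [1, 6, 3, 8, 0, 9, 7, 4, 5, 2]
After 5 (rotate_left(7, 9, k=1)): [1, 6, 3, 8, 0, 9, 7, 5, 2, 4]
After 6 (swap(7, 5)): [1, 6, 3, 8, 0, 5, 7, 9, 2, 4]
After 7 (reverse(2, 9)): [1, 6, 4, 2, 9, 7, 5, 0, 8, 3]
After 8 (reverse(8, 9)): [1, 6, 4, 2, 9, 7, 5, 0, 3, 8]
After 9 (swap(2, 4)): [1, 6, 9, 2, 4, 7, 5, 0, 3, 8]
After 10 (swap(7, 6)): [1, 6, 9, 2, 4, 7, 0, 5, 3, 8]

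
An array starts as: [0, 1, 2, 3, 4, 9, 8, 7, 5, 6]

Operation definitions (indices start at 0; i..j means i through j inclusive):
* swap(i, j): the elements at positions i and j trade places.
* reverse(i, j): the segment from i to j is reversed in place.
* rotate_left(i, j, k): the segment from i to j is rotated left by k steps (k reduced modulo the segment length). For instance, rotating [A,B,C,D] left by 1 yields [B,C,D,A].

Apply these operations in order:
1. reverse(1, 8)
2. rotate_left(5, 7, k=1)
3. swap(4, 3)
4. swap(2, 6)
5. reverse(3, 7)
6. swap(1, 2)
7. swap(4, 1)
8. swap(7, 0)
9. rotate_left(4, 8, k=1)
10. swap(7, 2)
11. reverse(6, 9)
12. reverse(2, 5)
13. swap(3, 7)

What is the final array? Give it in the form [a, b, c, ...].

After 1 (reverse(1, 8)): [0, 5, 7, 8, 9, 4, 3, 2, 1, 6]
After 2 (rotate_left(5, 7, k=1)): [0, 5, 7, 8, 9, 3, 2, 4, 1, 6]
After 3 (swap(4, 3)): [0, 5, 7, 9, 8, 3, 2, 4, 1, 6]
After 4 (swap(2, 6)): [0, 5, 2, 9, 8, 3, 7, 4, 1, 6]
After 5 (reverse(3, 7)): [0, 5, 2, 4, 7, 3, 8, 9, 1, 6]
After 6 (swap(1, 2)): [0, 2, 5, 4, 7, 3, 8, 9, 1, 6]
After 7 (swap(4, 1)): [0, 7, 5, 4, 2, 3, 8, 9, 1, 6]
After 8 (swap(7, 0)): [9, 7, 5, 4, 2, 3, 8, 0, 1, 6]
After 9 (rotate_left(4, 8, k=1)): [9, 7, 5, 4, 3, 8, 0, 1, 2, 6]
After 10 (swap(7, 2)): [9, 7, 1, 4, 3, 8, 0, 5, 2, 6]
After 11 (reverse(6, 9)): [9, 7, 1, 4, 3, 8, 6, 2, 5, 0]
After 12 (reverse(2, 5)): [9, 7, 8, 3, 4, 1, 6, 2, 5, 0]
After 13 (swap(3, 7)): [9, 7, 8, 2, 4, 1, 6, 3, 5, 0]

Answer: [9, 7, 8, 2, 4, 1, 6, 3, 5, 0]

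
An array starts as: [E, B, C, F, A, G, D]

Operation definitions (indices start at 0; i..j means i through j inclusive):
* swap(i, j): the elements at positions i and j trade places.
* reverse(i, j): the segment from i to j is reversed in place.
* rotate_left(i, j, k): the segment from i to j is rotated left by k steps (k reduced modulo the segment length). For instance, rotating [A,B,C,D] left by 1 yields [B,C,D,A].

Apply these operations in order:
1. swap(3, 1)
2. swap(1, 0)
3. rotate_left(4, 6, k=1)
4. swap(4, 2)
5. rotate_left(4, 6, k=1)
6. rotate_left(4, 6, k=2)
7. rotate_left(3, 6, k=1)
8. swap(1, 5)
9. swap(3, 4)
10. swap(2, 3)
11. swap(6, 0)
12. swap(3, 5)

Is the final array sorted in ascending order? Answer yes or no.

Answer: no

Derivation:
After 1 (swap(3, 1)): [E, F, C, B, A, G, D]
After 2 (swap(1, 0)): [F, E, C, B, A, G, D]
After 3 (rotate_left(4, 6, k=1)): [F, E, C, B, G, D, A]
After 4 (swap(4, 2)): [F, E, G, B, C, D, A]
After 5 (rotate_left(4, 6, k=1)): [F, E, G, B, D, A, C]
After 6 (rotate_left(4, 6, k=2)): [F, E, G, B, C, D, A]
After 7 (rotate_left(3, 6, k=1)): [F, E, G, C, D, A, B]
After 8 (swap(1, 5)): [F, A, G, C, D, E, B]
After 9 (swap(3, 4)): [F, A, G, D, C, E, B]
After 10 (swap(2, 3)): [F, A, D, G, C, E, B]
After 11 (swap(6, 0)): [B, A, D, G, C, E, F]
After 12 (swap(3, 5)): [B, A, D, E, C, G, F]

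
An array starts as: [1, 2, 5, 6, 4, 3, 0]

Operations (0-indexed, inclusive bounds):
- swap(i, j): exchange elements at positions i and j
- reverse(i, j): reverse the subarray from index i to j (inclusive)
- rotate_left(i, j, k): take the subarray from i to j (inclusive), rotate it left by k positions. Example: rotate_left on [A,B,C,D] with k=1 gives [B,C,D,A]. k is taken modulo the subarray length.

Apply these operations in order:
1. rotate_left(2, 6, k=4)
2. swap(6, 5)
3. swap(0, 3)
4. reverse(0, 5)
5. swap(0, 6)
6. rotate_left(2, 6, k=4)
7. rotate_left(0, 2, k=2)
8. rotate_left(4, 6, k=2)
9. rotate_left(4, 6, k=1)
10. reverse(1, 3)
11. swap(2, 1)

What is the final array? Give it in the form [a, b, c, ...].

After 1 (rotate_left(2, 6, k=4)): [1, 2, 0, 5, 6, 4, 3]
After 2 (swap(6, 5)): [1, 2, 0, 5, 6, 3, 4]
After 3 (swap(0, 3)): [5, 2, 0, 1, 6, 3, 4]
After 4 (reverse(0, 5)): [3, 6, 1, 0, 2, 5, 4]
After 5 (swap(0, 6)): [4, 6, 1, 0, 2, 5, 3]
After 6 (rotate_left(2, 6, k=4)): [4, 6, 3, 1, 0, 2, 5]
After 7 (rotate_left(0, 2, k=2)): [3, 4, 6, 1, 0, 2, 5]
After 8 (rotate_left(4, 6, k=2)): [3, 4, 6, 1, 5, 0, 2]
After 9 (rotate_left(4, 6, k=1)): [3, 4, 6, 1, 0, 2, 5]
After 10 (reverse(1, 3)): [3, 1, 6, 4, 0, 2, 5]
After 11 (swap(2, 1)): [3, 6, 1, 4, 0, 2, 5]

Answer: [3, 6, 1, 4, 0, 2, 5]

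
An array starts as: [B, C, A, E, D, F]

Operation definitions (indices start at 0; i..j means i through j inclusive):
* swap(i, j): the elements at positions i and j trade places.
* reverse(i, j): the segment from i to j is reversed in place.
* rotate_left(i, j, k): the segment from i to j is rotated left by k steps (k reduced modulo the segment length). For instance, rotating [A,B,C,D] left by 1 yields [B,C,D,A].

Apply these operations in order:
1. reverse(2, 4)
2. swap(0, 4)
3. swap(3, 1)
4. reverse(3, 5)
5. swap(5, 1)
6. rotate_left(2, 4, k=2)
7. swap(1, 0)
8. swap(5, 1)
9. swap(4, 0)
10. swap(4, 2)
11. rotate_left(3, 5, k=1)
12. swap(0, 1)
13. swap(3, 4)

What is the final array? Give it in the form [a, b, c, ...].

After 1 (reverse(2, 4)): [B, C, D, E, A, F]
After 2 (swap(0, 4)): [A, C, D, E, B, F]
After 3 (swap(3, 1)): [A, E, D, C, B, F]
After 4 (reverse(3, 5)): [A, E, D, F, B, C]
After 5 (swap(5, 1)): [A, C, D, F, B, E]
After 6 (rotate_left(2, 4, k=2)): [A, C, B, D, F, E]
After 7 (swap(1, 0)): [C, A, B, D, F, E]
After 8 (swap(5, 1)): [C, E, B, D, F, A]
After 9 (swap(4, 0)): [F, E, B, D, C, A]
After 10 (swap(4, 2)): [F, E, C, D, B, A]
After 11 (rotate_left(3, 5, k=1)): [F, E, C, B, A, D]
After 12 (swap(0, 1)): [E, F, C, B, A, D]
After 13 (swap(3, 4)): [E, F, C, A, B, D]

Answer: [E, F, C, A, B, D]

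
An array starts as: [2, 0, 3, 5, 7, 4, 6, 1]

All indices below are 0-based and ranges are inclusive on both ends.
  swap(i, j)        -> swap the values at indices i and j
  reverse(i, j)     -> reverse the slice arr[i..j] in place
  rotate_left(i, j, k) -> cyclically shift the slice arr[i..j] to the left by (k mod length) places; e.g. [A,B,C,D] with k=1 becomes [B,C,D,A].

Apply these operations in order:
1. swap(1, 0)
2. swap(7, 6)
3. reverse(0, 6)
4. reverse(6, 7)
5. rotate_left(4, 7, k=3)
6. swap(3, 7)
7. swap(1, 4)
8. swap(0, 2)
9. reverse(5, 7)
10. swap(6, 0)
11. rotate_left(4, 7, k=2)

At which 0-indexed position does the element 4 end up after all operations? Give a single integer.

After 1 (swap(1, 0)): [0, 2, 3, 5, 7, 4, 6, 1]
After 2 (swap(7, 6)): [0, 2, 3, 5, 7, 4, 1, 6]
After 3 (reverse(0, 6)): [1, 4, 7, 5, 3, 2, 0, 6]
After 4 (reverse(6, 7)): [1, 4, 7, 5, 3, 2, 6, 0]
After 5 (rotate_left(4, 7, k=3)): [1, 4, 7, 5, 0, 3, 2, 6]
After 6 (swap(3, 7)): [1, 4, 7, 6, 0, 3, 2, 5]
After 7 (swap(1, 4)): [1, 0, 7, 6, 4, 3, 2, 5]
After 8 (swap(0, 2)): [7, 0, 1, 6, 4, 3, 2, 5]
After 9 (reverse(5, 7)): [7, 0, 1, 6, 4, 5, 2, 3]
After 10 (swap(6, 0)): [2, 0, 1, 6, 4, 5, 7, 3]
After 11 (rotate_left(4, 7, k=2)): [2, 0, 1, 6, 7, 3, 4, 5]

Answer: 6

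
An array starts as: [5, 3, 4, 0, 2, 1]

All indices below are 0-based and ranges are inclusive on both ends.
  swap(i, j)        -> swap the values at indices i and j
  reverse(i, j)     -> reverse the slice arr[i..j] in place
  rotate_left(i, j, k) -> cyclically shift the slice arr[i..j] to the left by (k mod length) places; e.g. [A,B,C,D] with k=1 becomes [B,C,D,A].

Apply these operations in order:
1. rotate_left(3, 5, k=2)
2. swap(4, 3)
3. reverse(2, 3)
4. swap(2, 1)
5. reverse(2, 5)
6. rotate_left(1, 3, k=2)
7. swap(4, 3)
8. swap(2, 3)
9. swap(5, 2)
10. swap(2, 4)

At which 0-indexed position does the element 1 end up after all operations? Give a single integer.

After 1 (rotate_left(3, 5, k=2)): [5, 3, 4, 1, 0, 2]
After 2 (swap(4, 3)): [5, 3, 4, 0, 1, 2]
After 3 (reverse(2, 3)): [5, 3, 0, 4, 1, 2]
After 4 (swap(2, 1)): [5, 0, 3, 4, 1, 2]
After 5 (reverse(2, 5)): [5, 0, 2, 1, 4, 3]
After 6 (rotate_left(1, 3, k=2)): [5, 1, 0, 2, 4, 3]
After 7 (swap(4, 3)): [5, 1, 0, 4, 2, 3]
After 8 (swap(2, 3)): [5, 1, 4, 0, 2, 3]
After 9 (swap(5, 2)): [5, 1, 3, 0, 2, 4]
After 10 (swap(2, 4)): [5, 1, 2, 0, 3, 4]

Answer: 1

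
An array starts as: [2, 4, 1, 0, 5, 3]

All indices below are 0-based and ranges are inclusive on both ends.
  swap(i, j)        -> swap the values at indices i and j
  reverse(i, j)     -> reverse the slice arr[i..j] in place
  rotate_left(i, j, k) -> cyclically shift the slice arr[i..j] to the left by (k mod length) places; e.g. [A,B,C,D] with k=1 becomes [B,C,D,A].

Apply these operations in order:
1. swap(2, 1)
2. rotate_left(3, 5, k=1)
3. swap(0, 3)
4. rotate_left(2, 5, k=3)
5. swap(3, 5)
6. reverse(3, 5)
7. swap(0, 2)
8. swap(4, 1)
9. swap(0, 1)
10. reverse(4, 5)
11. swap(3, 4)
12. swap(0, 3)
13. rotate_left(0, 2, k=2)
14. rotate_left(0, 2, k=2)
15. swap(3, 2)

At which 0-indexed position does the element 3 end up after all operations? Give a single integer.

After 1 (swap(2, 1)): [2, 1, 4, 0, 5, 3]
After 2 (rotate_left(3, 5, k=1)): [2, 1, 4, 5, 3, 0]
After 3 (swap(0, 3)): [5, 1, 4, 2, 3, 0]
After 4 (rotate_left(2, 5, k=3)): [5, 1, 0, 4, 2, 3]
After 5 (swap(3, 5)): [5, 1, 0, 3, 2, 4]
After 6 (reverse(3, 5)): [5, 1, 0, 4, 2, 3]
After 7 (swap(0, 2)): [0, 1, 5, 4, 2, 3]
After 8 (swap(4, 1)): [0, 2, 5, 4, 1, 3]
After 9 (swap(0, 1)): [2, 0, 5, 4, 1, 3]
After 10 (reverse(4, 5)): [2, 0, 5, 4, 3, 1]
After 11 (swap(3, 4)): [2, 0, 5, 3, 4, 1]
After 12 (swap(0, 3)): [3, 0, 5, 2, 4, 1]
After 13 (rotate_left(0, 2, k=2)): [5, 3, 0, 2, 4, 1]
After 14 (rotate_left(0, 2, k=2)): [0, 5, 3, 2, 4, 1]
After 15 (swap(3, 2)): [0, 5, 2, 3, 4, 1]

Answer: 3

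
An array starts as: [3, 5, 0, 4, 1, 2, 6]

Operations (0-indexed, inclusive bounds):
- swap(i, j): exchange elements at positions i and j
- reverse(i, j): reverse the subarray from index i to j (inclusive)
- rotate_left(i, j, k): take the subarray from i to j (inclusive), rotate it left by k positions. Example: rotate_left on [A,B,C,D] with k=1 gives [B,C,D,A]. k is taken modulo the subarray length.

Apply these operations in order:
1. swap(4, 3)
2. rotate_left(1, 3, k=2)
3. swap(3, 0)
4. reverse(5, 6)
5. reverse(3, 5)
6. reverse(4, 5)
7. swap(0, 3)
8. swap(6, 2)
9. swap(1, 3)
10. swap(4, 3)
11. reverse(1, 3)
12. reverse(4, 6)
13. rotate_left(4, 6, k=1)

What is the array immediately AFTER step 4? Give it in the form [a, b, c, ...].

Answer: [0, 1, 5, 3, 4, 6, 2]

Derivation:
After 1 (swap(4, 3)): [3, 5, 0, 1, 4, 2, 6]
After 2 (rotate_left(1, 3, k=2)): [3, 1, 5, 0, 4, 2, 6]
After 3 (swap(3, 0)): [0, 1, 5, 3, 4, 2, 6]
After 4 (reverse(5, 6)): [0, 1, 5, 3, 4, 6, 2]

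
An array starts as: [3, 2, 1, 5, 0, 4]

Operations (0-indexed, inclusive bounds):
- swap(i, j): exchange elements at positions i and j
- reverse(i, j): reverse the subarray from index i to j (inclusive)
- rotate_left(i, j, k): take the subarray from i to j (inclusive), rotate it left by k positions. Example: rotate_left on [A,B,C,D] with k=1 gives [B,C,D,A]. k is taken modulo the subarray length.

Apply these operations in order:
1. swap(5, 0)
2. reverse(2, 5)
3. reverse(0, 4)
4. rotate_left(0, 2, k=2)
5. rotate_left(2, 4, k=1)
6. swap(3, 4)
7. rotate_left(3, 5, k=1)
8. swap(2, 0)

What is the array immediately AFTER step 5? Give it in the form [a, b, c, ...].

After 1 (swap(5, 0)): [4, 2, 1, 5, 0, 3]
After 2 (reverse(2, 5)): [4, 2, 3, 0, 5, 1]
After 3 (reverse(0, 4)): [5, 0, 3, 2, 4, 1]
After 4 (rotate_left(0, 2, k=2)): [3, 5, 0, 2, 4, 1]
After 5 (rotate_left(2, 4, k=1)): [3, 5, 2, 4, 0, 1]

Answer: [3, 5, 2, 4, 0, 1]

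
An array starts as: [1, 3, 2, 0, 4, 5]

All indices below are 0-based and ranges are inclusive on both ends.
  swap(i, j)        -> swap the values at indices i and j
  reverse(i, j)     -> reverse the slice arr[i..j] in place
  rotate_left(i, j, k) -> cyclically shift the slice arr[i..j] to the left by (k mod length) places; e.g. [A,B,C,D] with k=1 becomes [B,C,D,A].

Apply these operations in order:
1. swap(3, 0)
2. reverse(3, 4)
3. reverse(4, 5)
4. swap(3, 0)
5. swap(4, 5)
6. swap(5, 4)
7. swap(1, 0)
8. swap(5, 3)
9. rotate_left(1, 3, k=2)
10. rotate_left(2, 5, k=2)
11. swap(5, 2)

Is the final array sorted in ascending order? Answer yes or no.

After 1 (swap(3, 0)): [0, 3, 2, 1, 4, 5]
After 2 (reverse(3, 4)): [0, 3, 2, 4, 1, 5]
After 3 (reverse(4, 5)): [0, 3, 2, 4, 5, 1]
After 4 (swap(3, 0)): [4, 3, 2, 0, 5, 1]
After 5 (swap(4, 5)): [4, 3, 2, 0, 1, 5]
After 6 (swap(5, 4)): [4, 3, 2, 0, 5, 1]
After 7 (swap(1, 0)): [3, 4, 2, 0, 5, 1]
After 8 (swap(5, 3)): [3, 4, 2, 1, 5, 0]
After 9 (rotate_left(1, 3, k=2)): [3, 1, 4, 2, 5, 0]
After 10 (rotate_left(2, 5, k=2)): [3, 1, 5, 0, 4, 2]
After 11 (swap(5, 2)): [3, 1, 2, 0, 4, 5]

Answer: no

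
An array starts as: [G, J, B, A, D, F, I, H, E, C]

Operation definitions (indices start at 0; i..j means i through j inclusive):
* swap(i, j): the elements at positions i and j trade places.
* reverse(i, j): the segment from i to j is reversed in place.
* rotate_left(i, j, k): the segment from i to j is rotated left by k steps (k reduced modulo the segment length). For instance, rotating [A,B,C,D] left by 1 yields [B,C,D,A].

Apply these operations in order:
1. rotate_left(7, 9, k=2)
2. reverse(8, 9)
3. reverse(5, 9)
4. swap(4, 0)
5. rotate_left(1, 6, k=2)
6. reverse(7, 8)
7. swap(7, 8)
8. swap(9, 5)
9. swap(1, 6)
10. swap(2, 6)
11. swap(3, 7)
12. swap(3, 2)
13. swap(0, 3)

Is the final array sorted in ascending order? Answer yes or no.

Answer: yes

Derivation:
After 1 (rotate_left(7, 9, k=2)): [G, J, B, A, D, F, I, C, H, E]
After 2 (reverse(8, 9)): [G, J, B, A, D, F, I, C, E, H]
After 3 (reverse(5, 9)): [G, J, B, A, D, H, E, C, I, F]
After 4 (swap(4, 0)): [D, J, B, A, G, H, E, C, I, F]
After 5 (rotate_left(1, 6, k=2)): [D, A, G, H, E, J, B, C, I, F]
After 6 (reverse(7, 8)): [D, A, G, H, E, J, B, I, C, F]
After 7 (swap(7, 8)): [D, A, G, H, E, J, B, C, I, F]
After 8 (swap(9, 5)): [D, A, G, H, E, F, B, C, I, J]
After 9 (swap(1, 6)): [D, B, G, H, E, F, A, C, I, J]
After 10 (swap(2, 6)): [D, B, A, H, E, F, G, C, I, J]
After 11 (swap(3, 7)): [D, B, A, C, E, F, G, H, I, J]
After 12 (swap(3, 2)): [D, B, C, A, E, F, G, H, I, J]
After 13 (swap(0, 3)): [A, B, C, D, E, F, G, H, I, J]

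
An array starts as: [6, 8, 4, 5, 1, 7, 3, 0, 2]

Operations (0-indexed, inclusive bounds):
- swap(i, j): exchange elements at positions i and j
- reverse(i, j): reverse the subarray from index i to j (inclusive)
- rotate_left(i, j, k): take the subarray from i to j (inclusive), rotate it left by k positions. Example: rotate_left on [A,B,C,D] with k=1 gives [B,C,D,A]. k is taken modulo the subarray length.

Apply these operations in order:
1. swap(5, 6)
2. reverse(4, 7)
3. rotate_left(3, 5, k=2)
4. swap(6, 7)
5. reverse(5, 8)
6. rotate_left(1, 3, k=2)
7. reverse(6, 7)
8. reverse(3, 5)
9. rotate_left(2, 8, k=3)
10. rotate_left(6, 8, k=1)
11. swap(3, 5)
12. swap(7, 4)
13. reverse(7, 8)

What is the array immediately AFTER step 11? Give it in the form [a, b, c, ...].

Answer: [6, 7, 4, 0, 3, 1, 2, 5, 8]

Derivation:
After 1 (swap(5, 6)): [6, 8, 4, 5, 1, 3, 7, 0, 2]
After 2 (reverse(4, 7)): [6, 8, 4, 5, 0, 7, 3, 1, 2]
After 3 (rotate_left(3, 5, k=2)): [6, 8, 4, 7, 5, 0, 3, 1, 2]
After 4 (swap(6, 7)): [6, 8, 4, 7, 5, 0, 1, 3, 2]
After 5 (reverse(5, 8)): [6, 8, 4, 7, 5, 2, 3, 1, 0]
After 6 (rotate_left(1, 3, k=2)): [6, 7, 8, 4, 5, 2, 3, 1, 0]
After 7 (reverse(6, 7)): [6, 7, 8, 4, 5, 2, 1, 3, 0]
After 8 (reverse(3, 5)): [6, 7, 8, 2, 5, 4, 1, 3, 0]
After 9 (rotate_left(2, 8, k=3)): [6, 7, 4, 1, 3, 0, 8, 2, 5]
After 10 (rotate_left(6, 8, k=1)): [6, 7, 4, 1, 3, 0, 2, 5, 8]
After 11 (swap(3, 5)): [6, 7, 4, 0, 3, 1, 2, 5, 8]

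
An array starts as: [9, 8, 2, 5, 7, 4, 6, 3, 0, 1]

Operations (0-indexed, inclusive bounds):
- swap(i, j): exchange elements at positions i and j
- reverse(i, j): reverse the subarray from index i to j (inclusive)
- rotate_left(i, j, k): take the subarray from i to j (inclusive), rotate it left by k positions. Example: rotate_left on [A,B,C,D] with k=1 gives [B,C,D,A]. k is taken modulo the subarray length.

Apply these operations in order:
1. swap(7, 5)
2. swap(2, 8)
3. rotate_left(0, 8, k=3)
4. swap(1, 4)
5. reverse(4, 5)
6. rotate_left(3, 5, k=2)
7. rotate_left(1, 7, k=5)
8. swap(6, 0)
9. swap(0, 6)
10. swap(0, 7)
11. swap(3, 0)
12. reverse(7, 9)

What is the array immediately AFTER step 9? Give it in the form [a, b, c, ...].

After 1 (swap(7, 5)): [9, 8, 2, 5, 7, 3, 6, 4, 0, 1]
After 2 (swap(2, 8)): [9, 8, 0, 5, 7, 3, 6, 4, 2, 1]
After 3 (rotate_left(0, 8, k=3)): [5, 7, 3, 6, 4, 2, 9, 8, 0, 1]
After 4 (swap(1, 4)): [5, 4, 3, 6, 7, 2, 9, 8, 0, 1]
After 5 (reverse(4, 5)): [5, 4, 3, 6, 2, 7, 9, 8, 0, 1]
After 6 (rotate_left(3, 5, k=2)): [5, 4, 3, 7, 6, 2, 9, 8, 0, 1]
After 7 (rotate_left(1, 7, k=5)): [5, 9, 8, 4, 3, 7, 6, 2, 0, 1]
After 8 (swap(6, 0)): [6, 9, 8, 4, 3, 7, 5, 2, 0, 1]
After 9 (swap(0, 6)): [5, 9, 8, 4, 3, 7, 6, 2, 0, 1]

Answer: [5, 9, 8, 4, 3, 7, 6, 2, 0, 1]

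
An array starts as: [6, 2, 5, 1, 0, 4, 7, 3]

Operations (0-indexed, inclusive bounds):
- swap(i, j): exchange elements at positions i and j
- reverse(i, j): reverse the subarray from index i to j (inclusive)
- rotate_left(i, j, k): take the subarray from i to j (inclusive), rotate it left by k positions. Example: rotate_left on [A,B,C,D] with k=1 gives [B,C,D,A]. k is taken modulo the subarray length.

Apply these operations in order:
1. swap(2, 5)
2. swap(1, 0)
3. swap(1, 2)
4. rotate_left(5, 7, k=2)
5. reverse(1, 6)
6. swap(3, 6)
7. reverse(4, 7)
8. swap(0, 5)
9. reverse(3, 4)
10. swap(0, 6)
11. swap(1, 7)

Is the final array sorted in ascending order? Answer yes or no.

Answer: no

Derivation:
After 1 (swap(2, 5)): [6, 2, 4, 1, 0, 5, 7, 3]
After 2 (swap(1, 0)): [2, 6, 4, 1, 0, 5, 7, 3]
After 3 (swap(1, 2)): [2, 4, 6, 1, 0, 5, 7, 3]
After 4 (rotate_left(5, 7, k=2)): [2, 4, 6, 1, 0, 3, 5, 7]
After 5 (reverse(1, 6)): [2, 5, 3, 0, 1, 6, 4, 7]
After 6 (swap(3, 6)): [2, 5, 3, 4, 1, 6, 0, 7]
After 7 (reverse(4, 7)): [2, 5, 3, 4, 7, 0, 6, 1]
After 8 (swap(0, 5)): [0, 5, 3, 4, 7, 2, 6, 1]
After 9 (reverse(3, 4)): [0, 5, 3, 7, 4, 2, 6, 1]
After 10 (swap(0, 6)): [6, 5, 3, 7, 4, 2, 0, 1]
After 11 (swap(1, 7)): [6, 1, 3, 7, 4, 2, 0, 5]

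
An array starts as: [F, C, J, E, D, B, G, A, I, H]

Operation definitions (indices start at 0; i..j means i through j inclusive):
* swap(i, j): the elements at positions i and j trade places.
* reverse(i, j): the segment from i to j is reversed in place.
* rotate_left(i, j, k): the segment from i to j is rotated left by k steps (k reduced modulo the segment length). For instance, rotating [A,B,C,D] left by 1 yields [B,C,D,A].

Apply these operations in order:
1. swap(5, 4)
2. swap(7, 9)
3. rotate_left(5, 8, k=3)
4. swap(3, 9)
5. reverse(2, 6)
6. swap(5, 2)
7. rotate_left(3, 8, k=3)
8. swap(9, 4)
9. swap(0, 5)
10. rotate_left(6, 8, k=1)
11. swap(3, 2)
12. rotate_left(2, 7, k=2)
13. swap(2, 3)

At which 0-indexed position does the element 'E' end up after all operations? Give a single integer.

Answer: 3

Derivation:
After 1 (swap(5, 4)): [F, C, J, E, B, D, G, A, I, H]
After 2 (swap(7, 9)): [F, C, J, E, B, D, G, H, I, A]
After 3 (rotate_left(5, 8, k=3)): [F, C, J, E, B, I, D, G, H, A]
After 4 (swap(3, 9)): [F, C, J, A, B, I, D, G, H, E]
After 5 (reverse(2, 6)): [F, C, D, I, B, A, J, G, H, E]
After 6 (swap(5, 2)): [F, C, A, I, B, D, J, G, H, E]
After 7 (rotate_left(3, 8, k=3)): [F, C, A, J, G, H, I, B, D, E]
After 8 (swap(9, 4)): [F, C, A, J, E, H, I, B, D, G]
After 9 (swap(0, 5)): [H, C, A, J, E, F, I, B, D, G]
After 10 (rotate_left(6, 8, k=1)): [H, C, A, J, E, F, B, D, I, G]
After 11 (swap(3, 2)): [H, C, J, A, E, F, B, D, I, G]
After 12 (rotate_left(2, 7, k=2)): [H, C, E, F, B, D, J, A, I, G]
After 13 (swap(2, 3)): [H, C, F, E, B, D, J, A, I, G]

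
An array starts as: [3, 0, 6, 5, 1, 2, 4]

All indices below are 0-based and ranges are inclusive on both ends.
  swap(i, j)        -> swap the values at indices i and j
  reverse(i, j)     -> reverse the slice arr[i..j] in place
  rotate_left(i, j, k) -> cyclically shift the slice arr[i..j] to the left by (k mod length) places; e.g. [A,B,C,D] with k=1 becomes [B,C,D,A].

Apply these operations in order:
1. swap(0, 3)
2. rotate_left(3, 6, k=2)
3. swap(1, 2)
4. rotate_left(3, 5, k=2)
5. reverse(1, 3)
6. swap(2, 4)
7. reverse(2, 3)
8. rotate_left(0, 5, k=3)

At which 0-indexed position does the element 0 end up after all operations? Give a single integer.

After 1 (swap(0, 3)): [5, 0, 6, 3, 1, 2, 4]
After 2 (rotate_left(3, 6, k=2)): [5, 0, 6, 2, 4, 3, 1]
After 3 (swap(1, 2)): [5, 6, 0, 2, 4, 3, 1]
After 4 (rotate_left(3, 5, k=2)): [5, 6, 0, 3, 2, 4, 1]
After 5 (reverse(1, 3)): [5, 3, 0, 6, 2, 4, 1]
After 6 (swap(2, 4)): [5, 3, 2, 6, 0, 4, 1]
After 7 (reverse(2, 3)): [5, 3, 6, 2, 0, 4, 1]
After 8 (rotate_left(0, 5, k=3)): [2, 0, 4, 5, 3, 6, 1]

Answer: 1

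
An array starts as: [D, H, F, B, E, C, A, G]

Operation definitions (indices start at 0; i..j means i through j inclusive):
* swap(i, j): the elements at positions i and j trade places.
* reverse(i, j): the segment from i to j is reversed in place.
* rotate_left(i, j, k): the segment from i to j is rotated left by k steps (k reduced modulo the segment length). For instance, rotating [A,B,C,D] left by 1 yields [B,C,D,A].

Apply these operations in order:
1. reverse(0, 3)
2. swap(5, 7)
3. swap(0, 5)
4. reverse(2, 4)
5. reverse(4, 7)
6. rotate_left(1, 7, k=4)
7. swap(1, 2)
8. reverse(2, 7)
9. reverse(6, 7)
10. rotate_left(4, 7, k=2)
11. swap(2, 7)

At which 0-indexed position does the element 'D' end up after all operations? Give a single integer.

Answer: 3

Derivation:
After 1 (reverse(0, 3)): [B, F, H, D, E, C, A, G]
After 2 (swap(5, 7)): [B, F, H, D, E, G, A, C]
After 3 (swap(0, 5)): [G, F, H, D, E, B, A, C]
After 4 (reverse(2, 4)): [G, F, E, D, H, B, A, C]
After 5 (reverse(4, 7)): [G, F, E, D, C, A, B, H]
After 6 (rotate_left(1, 7, k=4)): [G, A, B, H, F, E, D, C]
After 7 (swap(1, 2)): [G, B, A, H, F, E, D, C]
After 8 (reverse(2, 7)): [G, B, C, D, E, F, H, A]
After 9 (reverse(6, 7)): [G, B, C, D, E, F, A, H]
After 10 (rotate_left(4, 7, k=2)): [G, B, C, D, A, H, E, F]
After 11 (swap(2, 7)): [G, B, F, D, A, H, E, C]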